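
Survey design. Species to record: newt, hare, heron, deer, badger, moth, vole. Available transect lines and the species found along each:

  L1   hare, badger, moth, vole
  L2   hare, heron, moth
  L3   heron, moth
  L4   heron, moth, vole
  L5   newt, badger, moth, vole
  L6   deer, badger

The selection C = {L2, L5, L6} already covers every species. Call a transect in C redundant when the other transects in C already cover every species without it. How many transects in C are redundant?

0

Drop L2: hare, heron uncovered — not redundant.
Drop L5: newt, vole uncovered — not redundant.
Drop L6: deer uncovered — not redundant.
None of the transects in C is redundant.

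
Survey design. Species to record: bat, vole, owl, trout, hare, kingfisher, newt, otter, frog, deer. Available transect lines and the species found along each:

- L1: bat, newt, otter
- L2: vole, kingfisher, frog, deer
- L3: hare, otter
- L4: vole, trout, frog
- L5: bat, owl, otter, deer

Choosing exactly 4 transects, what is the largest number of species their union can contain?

Choosing L1, L2, L3, L4 covers {bat, vole, trout, hare, kingfisher, newt, otter, frog, deer} — 9 species.
No choice of 4 transects does better; here owl is left uncovered.

9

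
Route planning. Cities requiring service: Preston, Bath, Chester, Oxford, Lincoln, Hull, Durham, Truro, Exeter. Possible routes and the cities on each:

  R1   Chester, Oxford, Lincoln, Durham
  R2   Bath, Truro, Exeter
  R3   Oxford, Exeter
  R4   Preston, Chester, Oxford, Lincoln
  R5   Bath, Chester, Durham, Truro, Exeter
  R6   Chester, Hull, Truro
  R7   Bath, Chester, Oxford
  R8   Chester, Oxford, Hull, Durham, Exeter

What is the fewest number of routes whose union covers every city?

R2, R4, R8 together cover {Preston, Bath, Chester, Oxford, Lincoln, Hull, Durham, Truro, Exeter} — every city.
No 2 of the 8 routes cover everything (all 28 pairs fall short), so 3 is minimum.

3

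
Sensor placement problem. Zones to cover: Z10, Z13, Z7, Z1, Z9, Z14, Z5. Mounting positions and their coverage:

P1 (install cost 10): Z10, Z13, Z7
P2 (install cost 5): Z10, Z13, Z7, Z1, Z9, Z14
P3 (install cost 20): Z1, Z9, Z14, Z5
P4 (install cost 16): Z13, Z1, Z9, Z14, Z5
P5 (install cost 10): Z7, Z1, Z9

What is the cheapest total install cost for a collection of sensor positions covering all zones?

21

P2, P4 cover every zone at install cost 5 + 16 = 21.
Any cover uses at least 2 sensor positions; among all covering selections none totals below 21.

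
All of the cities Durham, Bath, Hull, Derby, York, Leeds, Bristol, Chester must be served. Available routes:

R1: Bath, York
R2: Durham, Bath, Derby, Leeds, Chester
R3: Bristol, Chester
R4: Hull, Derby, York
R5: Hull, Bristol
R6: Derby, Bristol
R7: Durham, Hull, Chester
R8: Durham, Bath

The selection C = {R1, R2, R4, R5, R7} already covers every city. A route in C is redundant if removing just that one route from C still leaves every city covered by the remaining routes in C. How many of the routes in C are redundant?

Drop R1: the rest still cover every city — redundant.
Drop R2: Leeds uncovered — not redundant.
Drop R4: the rest still cover every city — redundant.
Drop R5: Bristol uncovered — not redundant.
Drop R7: the rest still cover every city — redundant.
3 redundant: R1, R4, R7.

3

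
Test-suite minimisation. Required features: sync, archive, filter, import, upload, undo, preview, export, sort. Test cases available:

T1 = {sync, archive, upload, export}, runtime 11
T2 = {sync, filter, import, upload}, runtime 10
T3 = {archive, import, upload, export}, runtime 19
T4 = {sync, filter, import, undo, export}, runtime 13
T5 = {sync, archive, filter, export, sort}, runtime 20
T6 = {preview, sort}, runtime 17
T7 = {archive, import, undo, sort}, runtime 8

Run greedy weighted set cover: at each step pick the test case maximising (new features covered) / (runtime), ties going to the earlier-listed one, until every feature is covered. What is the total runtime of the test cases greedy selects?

Pick 1: T7 adds 4 new (archive, import, undo, sort) at runtime 8 (ratio 4/8).
Pick 2: T2 adds 3 new (sync, filter, upload) at runtime 10 (ratio 3/10).
Pick 3: T1 adds 1 new (export) at runtime 11 (ratio 1/11).
Pick 4: T6 adds 1 new (preview) at runtime 17 (ratio 1/17).
Greedy total runtime: 8 + 10 + 11 + 17 = 46. (The true optimum is 41, so greedy overshoots here.)

46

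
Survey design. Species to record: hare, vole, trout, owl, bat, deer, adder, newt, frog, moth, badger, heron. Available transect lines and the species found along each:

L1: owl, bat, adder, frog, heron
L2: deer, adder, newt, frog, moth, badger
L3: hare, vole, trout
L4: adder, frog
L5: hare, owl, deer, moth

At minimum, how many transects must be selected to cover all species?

3

L1, L2, L3 together cover {hare, vole, trout, owl, bat, deer, adder, newt, frog, moth, badger, heron} — every species.
No 2 of the 5 transects cover everything (all 10 pairs fall short), so 3 is minimum.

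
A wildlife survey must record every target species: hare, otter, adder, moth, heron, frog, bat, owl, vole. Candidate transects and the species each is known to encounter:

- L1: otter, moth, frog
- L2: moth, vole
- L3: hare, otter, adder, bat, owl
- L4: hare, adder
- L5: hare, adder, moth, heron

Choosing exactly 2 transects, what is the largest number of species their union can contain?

7

Choosing L1, L3 covers {hare, otter, adder, moth, frog, bat, owl} — 7 species.
No choice of 2 transects does better; here heron, vole are left uncovered.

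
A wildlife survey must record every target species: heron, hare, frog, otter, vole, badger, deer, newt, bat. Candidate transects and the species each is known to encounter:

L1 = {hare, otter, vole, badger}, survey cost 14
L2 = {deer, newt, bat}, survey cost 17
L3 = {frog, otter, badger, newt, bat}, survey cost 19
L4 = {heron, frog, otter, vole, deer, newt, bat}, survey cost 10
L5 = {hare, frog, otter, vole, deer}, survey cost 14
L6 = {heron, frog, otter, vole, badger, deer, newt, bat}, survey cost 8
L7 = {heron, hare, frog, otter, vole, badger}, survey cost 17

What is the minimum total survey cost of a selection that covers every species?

22

L1, L6 cover every species at survey cost 14 + 8 = 22.
Any cover uses at least 2 transects; among all covering selections none totals below 22.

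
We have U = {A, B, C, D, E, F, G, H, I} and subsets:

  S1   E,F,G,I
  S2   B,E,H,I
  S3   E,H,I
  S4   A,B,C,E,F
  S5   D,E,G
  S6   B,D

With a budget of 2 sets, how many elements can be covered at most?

Choosing S1, S4 covers {A, B, C, E, F, G, I} — 7 elements.
No choice of 2 sets does better; here D, H are left uncovered.

7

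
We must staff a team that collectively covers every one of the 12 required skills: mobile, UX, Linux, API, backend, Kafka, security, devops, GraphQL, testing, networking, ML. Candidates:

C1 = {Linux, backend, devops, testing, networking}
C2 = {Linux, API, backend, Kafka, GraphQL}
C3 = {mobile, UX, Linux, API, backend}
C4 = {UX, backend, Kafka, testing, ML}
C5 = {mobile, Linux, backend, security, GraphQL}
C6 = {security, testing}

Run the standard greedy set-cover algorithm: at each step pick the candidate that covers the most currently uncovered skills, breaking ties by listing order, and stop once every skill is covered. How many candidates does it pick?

5

Pick 1: C1 covers 5 new skills (Linux, backend, devops, testing, networking).
Pick 2: C2 covers 3 new skills (API, Kafka, GraphQL).
Pick 3: C3 covers 2 new skills (mobile, UX).
Pick 4: C4 covers 1 new skills (ML).
Pick 5: C5 covers 1 new skills (security).
Greedy uses 5 candidates. (The true minimum is 4.)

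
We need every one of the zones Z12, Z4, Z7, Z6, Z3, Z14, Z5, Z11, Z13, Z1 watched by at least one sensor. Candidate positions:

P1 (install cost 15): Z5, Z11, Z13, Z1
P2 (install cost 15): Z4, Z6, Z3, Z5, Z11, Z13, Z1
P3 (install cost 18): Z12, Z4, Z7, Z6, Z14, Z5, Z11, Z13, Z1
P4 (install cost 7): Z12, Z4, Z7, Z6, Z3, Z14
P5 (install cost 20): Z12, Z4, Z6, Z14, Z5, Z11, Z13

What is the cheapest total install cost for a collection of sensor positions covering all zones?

P1, P4 cover every zone at install cost 15 + 7 = 22.
Any cover uses at least 2 sensor positions; among all covering selections none totals below 22.

22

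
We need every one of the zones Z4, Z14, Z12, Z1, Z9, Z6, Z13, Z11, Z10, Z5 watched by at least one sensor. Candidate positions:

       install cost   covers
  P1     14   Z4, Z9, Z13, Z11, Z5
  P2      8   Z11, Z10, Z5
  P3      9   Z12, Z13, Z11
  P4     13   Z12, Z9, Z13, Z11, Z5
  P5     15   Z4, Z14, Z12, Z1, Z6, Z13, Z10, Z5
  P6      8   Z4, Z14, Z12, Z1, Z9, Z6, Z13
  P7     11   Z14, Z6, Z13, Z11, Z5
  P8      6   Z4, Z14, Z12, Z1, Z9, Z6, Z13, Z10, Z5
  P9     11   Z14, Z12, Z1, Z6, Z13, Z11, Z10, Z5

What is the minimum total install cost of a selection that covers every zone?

P2, P8 cover every zone at install cost 8 + 6 = 14.
Any cover uses at least 2 sensor positions; among all covering selections none totals below 14.

14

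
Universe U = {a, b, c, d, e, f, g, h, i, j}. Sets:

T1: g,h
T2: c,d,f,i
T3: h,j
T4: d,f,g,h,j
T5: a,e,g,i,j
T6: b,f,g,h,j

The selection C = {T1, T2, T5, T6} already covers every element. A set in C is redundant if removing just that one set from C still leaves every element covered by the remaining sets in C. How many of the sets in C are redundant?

1

Drop T1: the rest still cover every element — redundant.
Drop T2: c, d uncovered — not redundant.
Drop T5: a, e uncovered — not redundant.
Drop T6: b uncovered — not redundant.
1 redundant: T1.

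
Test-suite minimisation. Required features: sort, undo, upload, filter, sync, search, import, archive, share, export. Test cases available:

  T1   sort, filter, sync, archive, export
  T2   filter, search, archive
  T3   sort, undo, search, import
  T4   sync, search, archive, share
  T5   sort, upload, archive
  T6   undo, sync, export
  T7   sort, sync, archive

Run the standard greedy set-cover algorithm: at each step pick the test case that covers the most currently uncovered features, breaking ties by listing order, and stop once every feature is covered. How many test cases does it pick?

Pick 1: T1 covers 5 new features (sort, filter, sync, archive, export).
Pick 2: T3 covers 3 new features (undo, search, import).
Pick 3: T4 covers 1 new features (share).
Pick 4: T5 covers 1 new features (upload).
Greedy uses 4 test cases.

4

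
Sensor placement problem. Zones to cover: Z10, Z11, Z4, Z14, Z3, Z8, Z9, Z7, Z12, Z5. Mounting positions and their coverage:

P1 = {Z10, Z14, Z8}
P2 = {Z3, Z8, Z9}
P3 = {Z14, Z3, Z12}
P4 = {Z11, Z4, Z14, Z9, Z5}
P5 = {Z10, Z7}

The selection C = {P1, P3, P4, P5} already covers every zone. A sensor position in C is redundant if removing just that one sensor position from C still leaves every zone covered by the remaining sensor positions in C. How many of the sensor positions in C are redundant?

Drop P1: Z8 uncovered — not redundant.
Drop P3: Z3, Z12 uncovered — not redundant.
Drop P4: Z11, Z4, Z9, Z5 uncovered — not redundant.
Drop P5: Z7 uncovered — not redundant.
None of the sensor positions in C is redundant.

0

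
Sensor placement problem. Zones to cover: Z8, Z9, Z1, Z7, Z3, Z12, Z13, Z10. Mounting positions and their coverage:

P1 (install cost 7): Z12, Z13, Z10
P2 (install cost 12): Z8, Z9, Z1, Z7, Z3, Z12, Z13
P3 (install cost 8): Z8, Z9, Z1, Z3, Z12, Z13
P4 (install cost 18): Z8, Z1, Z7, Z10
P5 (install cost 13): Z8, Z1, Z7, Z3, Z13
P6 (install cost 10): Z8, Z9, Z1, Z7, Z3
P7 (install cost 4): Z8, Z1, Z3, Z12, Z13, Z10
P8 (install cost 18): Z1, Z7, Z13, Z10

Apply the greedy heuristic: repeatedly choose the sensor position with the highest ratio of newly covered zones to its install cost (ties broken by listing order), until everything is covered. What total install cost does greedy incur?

14

Pick 1: P7 adds 6 new (Z8, Z1, Z3, Z12, Z13, Z10) at install cost 4 (ratio 6/4).
Pick 2: P6 adds 2 new (Z9, Z7) at install cost 10 (ratio 2/10).
Greedy total install cost: 4 + 10 = 14.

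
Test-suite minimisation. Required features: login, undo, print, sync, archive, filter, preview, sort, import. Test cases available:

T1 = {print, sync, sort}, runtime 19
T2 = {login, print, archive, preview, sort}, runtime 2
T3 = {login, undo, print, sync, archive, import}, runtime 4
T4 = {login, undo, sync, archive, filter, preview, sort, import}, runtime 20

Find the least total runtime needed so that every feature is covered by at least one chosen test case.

T2, T4 cover every feature at runtime 2 + 20 = 22.
Any cover uses at least 2 test cases; among all covering selections none totals below 22.
Greedy by coverage-per-runtime would pick T2, T3, T4 for 26 — worse than the optimum 22.

22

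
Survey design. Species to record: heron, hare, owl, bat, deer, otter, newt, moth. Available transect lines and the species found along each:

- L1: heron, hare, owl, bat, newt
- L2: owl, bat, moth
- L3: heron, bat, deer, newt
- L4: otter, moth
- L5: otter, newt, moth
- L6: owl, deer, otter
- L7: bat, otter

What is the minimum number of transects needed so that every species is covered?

3

L1, L2, L6 together cover {heron, hare, owl, bat, deer, otter, newt, moth} — every species.
No 2 of the 7 transects cover everything (all 21 pairs fall short), so 3 is minimum.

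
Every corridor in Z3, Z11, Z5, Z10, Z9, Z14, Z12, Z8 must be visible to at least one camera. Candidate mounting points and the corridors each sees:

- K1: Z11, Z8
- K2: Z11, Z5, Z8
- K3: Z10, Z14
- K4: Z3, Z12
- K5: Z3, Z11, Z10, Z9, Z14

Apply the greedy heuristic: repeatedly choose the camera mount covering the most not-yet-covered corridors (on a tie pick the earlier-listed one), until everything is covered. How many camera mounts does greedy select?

3

Pick 1: K5 covers 5 new corridors (Z3, Z11, Z10, Z9, Z14).
Pick 2: K2 covers 2 new corridors (Z5, Z8).
Pick 3: K4 covers 1 new corridors (Z12).
Greedy uses 3 camera mounts.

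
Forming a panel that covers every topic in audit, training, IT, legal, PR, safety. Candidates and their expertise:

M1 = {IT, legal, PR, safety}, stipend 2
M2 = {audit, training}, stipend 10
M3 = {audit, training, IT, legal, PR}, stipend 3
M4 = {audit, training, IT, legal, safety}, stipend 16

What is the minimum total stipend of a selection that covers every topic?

5

M1, M3 cover every topic at stipend 2 + 3 = 5.
Any cover uses at least 2 members; among all covering selections none totals below 5.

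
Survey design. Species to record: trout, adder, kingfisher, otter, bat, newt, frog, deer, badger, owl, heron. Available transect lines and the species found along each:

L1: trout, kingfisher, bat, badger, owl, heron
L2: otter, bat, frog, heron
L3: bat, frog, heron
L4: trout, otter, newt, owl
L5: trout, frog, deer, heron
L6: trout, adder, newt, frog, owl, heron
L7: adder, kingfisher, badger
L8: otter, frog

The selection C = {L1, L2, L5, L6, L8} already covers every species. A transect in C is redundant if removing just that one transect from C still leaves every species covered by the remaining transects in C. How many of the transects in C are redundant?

2

Drop L1: kingfisher, badger uncovered — not redundant.
Drop L2: the rest still cover every species — redundant.
Drop L5: deer uncovered — not redundant.
Drop L6: adder, newt uncovered — not redundant.
Drop L8: the rest still cover every species — redundant.
2 redundant: L2, L8.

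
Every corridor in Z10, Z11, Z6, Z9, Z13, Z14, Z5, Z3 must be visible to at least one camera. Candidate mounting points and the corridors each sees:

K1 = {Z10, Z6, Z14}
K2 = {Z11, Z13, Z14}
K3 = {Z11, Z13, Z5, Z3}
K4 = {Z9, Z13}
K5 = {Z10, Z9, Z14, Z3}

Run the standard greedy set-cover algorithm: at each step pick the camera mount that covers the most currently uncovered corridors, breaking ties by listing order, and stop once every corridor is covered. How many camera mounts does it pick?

3

Pick 1: K3 covers 4 new corridors (Z11, Z13, Z5, Z3).
Pick 2: K1 covers 3 new corridors (Z10, Z6, Z14).
Pick 3: K4 covers 1 new corridors (Z9).
Greedy uses 3 camera mounts.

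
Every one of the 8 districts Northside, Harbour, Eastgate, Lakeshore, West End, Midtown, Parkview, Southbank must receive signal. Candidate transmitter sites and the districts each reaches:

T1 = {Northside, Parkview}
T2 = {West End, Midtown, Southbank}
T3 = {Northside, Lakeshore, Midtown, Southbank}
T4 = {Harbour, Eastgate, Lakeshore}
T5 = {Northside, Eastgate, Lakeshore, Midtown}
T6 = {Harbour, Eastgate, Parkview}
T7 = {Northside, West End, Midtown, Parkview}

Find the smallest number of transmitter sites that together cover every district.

T1, T2, T4 together cover {Northside, Harbour, Eastgate, Lakeshore, West End, Midtown, Parkview, Southbank} — every district.
No 2 of the 7 transmitter sites cover everything (all 21 pairs fall short), so 3 is minimum.

3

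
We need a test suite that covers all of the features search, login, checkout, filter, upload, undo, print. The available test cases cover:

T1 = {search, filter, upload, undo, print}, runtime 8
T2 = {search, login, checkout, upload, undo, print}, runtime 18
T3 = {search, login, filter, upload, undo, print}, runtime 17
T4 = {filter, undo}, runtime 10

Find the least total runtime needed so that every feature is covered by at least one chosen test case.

26

T1, T2 cover every feature at runtime 8 + 18 = 26.
Any cover uses at least 2 test cases; among all covering selections none totals below 26.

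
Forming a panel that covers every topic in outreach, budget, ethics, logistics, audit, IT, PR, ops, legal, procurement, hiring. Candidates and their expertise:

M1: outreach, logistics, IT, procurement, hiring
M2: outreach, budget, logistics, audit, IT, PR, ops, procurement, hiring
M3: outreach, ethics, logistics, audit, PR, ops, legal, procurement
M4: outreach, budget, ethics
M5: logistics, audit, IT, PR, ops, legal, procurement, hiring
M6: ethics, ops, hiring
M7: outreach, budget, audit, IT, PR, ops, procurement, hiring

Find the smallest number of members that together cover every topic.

2

M2, M3 together cover {outreach, budget, ethics, logistics, audit, IT, PR, ops, legal, procurement, hiring} — every topic.
No single member contains all 11 topics, so 2 is optimal.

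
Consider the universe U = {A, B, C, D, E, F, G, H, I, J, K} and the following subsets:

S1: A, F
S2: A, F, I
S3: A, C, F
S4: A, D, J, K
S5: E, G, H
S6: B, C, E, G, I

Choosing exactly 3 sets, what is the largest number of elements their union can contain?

10

Choosing S1, S4, S6 covers {A, B, C, D, E, F, G, I, J, K} — 10 elements.
No choice of 3 sets does better; here H is left uncovered.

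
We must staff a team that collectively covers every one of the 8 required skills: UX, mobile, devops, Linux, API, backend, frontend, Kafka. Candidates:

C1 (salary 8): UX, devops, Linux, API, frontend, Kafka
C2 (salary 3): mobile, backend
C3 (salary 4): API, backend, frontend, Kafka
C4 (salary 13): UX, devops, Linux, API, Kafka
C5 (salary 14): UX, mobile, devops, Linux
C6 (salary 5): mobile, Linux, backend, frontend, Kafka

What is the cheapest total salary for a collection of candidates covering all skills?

11

C1, C2 cover every skill at salary 8 + 3 = 11.
Any cover uses at least 2 candidates; among all covering selections none totals below 11.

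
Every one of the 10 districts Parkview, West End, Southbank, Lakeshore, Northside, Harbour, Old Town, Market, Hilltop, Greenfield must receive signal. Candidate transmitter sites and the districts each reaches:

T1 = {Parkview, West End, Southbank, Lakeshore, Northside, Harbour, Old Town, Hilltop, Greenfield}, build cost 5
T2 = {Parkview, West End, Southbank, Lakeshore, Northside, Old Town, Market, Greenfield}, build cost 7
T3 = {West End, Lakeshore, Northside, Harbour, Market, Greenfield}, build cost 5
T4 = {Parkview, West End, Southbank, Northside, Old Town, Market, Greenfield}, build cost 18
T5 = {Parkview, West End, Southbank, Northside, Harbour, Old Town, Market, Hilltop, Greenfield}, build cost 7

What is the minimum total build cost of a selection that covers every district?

10

T1, T3 cover every district at build cost 5 + 5 = 10.
Any cover uses at least 2 transmitter sites; among all covering selections none totals below 10.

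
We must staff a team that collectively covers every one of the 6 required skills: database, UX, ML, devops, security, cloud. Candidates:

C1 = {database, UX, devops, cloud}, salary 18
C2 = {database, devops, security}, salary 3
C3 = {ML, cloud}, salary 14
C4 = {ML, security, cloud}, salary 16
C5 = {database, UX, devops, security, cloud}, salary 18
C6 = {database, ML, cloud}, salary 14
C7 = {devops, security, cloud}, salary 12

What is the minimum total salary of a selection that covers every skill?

C3, C5 cover every skill at salary 14 + 18 = 32.
Any cover uses at least 2 candidates; among all covering selections none totals below 32.
Greedy by coverage-per-salary would pick C2, C3, C1 for 35 — worse than the optimum 32.

32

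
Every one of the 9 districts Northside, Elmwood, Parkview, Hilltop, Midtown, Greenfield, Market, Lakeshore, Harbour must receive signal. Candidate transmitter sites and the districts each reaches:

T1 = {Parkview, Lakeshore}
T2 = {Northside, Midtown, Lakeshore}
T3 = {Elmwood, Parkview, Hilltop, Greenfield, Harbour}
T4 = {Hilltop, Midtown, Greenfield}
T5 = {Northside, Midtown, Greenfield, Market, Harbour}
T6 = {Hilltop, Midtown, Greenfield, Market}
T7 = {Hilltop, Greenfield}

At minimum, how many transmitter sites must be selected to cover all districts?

3

T1, T3, T5 together cover {Northside, Elmwood, Parkview, Hilltop, Midtown, Greenfield, Market, Lakeshore, Harbour} — every district.
No 2 of the 7 transmitter sites cover everything (all 21 pairs fall short), so 3 is minimum.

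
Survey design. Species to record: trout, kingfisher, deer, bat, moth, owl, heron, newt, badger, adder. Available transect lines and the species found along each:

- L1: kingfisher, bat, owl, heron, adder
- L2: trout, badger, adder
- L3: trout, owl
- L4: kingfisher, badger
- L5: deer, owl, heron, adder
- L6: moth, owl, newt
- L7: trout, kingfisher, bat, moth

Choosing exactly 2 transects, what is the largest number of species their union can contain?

8

Choosing L5, L7 covers {trout, kingfisher, deer, bat, moth, owl, heron, adder} — 8 species.
No choice of 2 transects does better; here newt, badger are left uncovered.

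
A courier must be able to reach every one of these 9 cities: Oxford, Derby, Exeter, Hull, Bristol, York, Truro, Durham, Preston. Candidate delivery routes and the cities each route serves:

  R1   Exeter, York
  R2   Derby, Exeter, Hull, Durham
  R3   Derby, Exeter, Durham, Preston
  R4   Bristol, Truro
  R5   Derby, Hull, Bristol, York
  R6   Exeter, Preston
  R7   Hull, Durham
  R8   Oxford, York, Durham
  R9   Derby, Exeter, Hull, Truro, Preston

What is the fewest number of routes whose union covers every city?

R4, R8, R9 together cover {Oxford, Derby, Exeter, Hull, Bristol, York, Truro, Durham, Preston} — every city.
No 2 of the 9 routes cover everything (all 36 pairs fall short), so 3 is minimum.

3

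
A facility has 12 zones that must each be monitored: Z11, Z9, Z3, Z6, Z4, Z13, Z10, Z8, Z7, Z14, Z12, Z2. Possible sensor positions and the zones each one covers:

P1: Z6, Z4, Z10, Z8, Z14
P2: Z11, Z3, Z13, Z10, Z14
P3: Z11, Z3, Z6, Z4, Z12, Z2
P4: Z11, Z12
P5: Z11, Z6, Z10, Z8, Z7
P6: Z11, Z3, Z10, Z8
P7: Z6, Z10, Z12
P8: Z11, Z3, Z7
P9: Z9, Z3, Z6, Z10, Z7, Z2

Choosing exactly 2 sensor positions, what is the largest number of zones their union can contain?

9

Choosing P1, P3 covers {Z11, Z3, Z6, Z4, Z10, Z8, Z14, Z12, Z2} — 9 zones.
No choice of 2 sensor positions does better; here Z9, Z13, Z7 are left uncovered.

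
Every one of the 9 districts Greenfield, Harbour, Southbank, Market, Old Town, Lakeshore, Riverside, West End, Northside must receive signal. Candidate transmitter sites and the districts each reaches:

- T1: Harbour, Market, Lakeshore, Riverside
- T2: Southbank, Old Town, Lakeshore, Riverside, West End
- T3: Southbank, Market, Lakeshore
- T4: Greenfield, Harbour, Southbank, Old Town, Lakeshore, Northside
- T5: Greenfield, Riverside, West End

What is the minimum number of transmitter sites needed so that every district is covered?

3

T1, T2, T4 together cover {Greenfield, Harbour, Southbank, Market, Old Town, Lakeshore, Riverside, West End, Northside} — every district.
No 2 of the 5 transmitter sites cover everything (all 10 pairs fall short), so 3 is minimum.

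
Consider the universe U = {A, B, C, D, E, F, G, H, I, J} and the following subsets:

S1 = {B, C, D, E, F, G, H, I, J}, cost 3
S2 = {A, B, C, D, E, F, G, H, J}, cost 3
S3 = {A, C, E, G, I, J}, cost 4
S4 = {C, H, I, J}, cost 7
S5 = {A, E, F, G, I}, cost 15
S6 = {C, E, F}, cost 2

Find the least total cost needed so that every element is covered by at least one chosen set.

6

S1, S2 cover every element at cost 3 + 3 = 6.
Any cover uses at least 2 sets; among all covering selections none totals below 6.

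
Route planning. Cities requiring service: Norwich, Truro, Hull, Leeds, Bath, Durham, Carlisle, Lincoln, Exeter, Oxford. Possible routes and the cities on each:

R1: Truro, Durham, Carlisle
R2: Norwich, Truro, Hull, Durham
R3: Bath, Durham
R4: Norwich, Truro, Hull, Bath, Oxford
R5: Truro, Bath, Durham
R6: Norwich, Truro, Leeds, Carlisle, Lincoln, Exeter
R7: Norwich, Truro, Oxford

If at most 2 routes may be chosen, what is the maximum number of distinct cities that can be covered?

Choosing R4, R6 covers {Norwich, Truro, Hull, Leeds, Bath, Carlisle, Lincoln, Exeter, Oxford} — 9 cities.
No choice of 2 routes does better; here Durham is left uncovered.

9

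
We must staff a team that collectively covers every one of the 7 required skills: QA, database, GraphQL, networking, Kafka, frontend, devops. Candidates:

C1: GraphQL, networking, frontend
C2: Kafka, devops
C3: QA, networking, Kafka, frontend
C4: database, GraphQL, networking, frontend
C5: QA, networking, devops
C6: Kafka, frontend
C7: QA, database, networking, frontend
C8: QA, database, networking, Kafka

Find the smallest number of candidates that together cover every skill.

3

C1, C2, C7 together cover {QA, database, GraphQL, networking, Kafka, frontend, devops} — every skill.
No 2 of the 8 candidates cover everything (all 28 pairs fall short), so 3 is minimum.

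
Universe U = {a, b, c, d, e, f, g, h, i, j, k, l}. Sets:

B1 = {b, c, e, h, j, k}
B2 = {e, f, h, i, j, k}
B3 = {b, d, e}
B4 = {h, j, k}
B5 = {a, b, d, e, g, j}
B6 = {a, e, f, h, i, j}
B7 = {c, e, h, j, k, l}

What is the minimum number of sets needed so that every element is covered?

3

B2, B5, B7 together cover {a, b, c, d, e, f, g, h, i, j, k, l} — every element.
No 2 of the 7 sets cover everything (all 21 pairs fall short), so 3 is minimum.
Greedy (largest uncovered first) would take B1, B5, B2, B7 — 4 sets — but 3 suffice.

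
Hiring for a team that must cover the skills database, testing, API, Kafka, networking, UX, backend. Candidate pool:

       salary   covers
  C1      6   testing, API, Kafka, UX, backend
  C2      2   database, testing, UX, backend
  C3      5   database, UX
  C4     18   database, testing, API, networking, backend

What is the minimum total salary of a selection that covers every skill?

24

C1, C4 cover every skill at salary 6 + 18 = 24.
Any cover uses at least 2 candidates; among all covering selections none totals below 24.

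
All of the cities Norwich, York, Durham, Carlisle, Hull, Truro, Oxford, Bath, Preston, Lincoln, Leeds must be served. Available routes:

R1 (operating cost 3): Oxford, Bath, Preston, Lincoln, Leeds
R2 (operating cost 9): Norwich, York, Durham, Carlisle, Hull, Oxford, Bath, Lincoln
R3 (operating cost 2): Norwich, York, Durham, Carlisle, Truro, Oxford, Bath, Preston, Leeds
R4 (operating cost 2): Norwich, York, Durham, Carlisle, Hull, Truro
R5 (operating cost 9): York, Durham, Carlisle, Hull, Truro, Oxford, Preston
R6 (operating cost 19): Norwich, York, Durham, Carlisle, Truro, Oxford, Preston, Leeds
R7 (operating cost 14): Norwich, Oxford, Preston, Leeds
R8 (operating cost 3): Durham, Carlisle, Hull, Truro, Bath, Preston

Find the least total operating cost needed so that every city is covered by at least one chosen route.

R1, R4 cover every city at operating cost 3 + 2 = 5.
Any cover uses at least 2 routes; among all covering selections none totals below 5.
Greedy by coverage-per-operating cost would pick R3, R4, R1 for 7 — worse than the optimum 5.

5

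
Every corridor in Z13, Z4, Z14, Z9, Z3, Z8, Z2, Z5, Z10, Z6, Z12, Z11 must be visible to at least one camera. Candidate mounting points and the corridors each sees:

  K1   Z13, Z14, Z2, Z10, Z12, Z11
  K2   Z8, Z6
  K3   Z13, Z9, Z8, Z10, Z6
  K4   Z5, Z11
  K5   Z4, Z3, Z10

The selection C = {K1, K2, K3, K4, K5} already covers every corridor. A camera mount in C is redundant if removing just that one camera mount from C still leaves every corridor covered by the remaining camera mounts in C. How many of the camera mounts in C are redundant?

Drop K1: Z14, Z2, Z12 uncovered — not redundant.
Drop K2: the rest still cover every corridor — redundant.
Drop K3: Z9 uncovered — not redundant.
Drop K4: Z5 uncovered — not redundant.
Drop K5: Z4, Z3 uncovered — not redundant.
1 redundant: K2.

1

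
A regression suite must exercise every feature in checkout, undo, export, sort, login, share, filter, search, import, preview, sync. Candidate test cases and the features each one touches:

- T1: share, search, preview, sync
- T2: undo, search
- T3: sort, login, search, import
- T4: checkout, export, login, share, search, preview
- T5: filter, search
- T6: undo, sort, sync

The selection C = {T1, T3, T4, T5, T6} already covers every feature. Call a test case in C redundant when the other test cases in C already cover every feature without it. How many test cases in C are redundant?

Drop T1: the rest still cover every feature — redundant.
Drop T3: import uncovered — not redundant.
Drop T4: checkout, export uncovered — not redundant.
Drop T5: filter uncovered — not redundant.
Drop T6: undo uncovered — not redundant.
1 redundant: T1.

1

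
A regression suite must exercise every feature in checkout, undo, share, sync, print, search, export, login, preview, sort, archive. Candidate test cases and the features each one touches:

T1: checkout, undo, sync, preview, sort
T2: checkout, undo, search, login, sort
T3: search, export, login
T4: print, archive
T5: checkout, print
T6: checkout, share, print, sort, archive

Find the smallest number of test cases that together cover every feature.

3

T1, T3, T6 together cover {checkout, undo, share, sync, print, search, export, login, preview, sort, archive} — every feature.
No 2 of the 6 test cases cover everything (all 15 pairs fall short), so 3 is minimum.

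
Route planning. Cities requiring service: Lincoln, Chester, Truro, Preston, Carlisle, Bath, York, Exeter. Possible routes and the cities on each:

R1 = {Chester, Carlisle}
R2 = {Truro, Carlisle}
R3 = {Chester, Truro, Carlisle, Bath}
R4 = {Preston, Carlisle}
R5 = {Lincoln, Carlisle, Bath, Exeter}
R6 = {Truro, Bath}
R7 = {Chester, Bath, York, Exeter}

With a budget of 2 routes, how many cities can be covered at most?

Choosing R2, R7 covers {Chester, Truro, Carlisle, Bath, York, Exeter} — 6 cities.
No choice of 2 routes does better; here Lincoln, Preston are left uncovered.

6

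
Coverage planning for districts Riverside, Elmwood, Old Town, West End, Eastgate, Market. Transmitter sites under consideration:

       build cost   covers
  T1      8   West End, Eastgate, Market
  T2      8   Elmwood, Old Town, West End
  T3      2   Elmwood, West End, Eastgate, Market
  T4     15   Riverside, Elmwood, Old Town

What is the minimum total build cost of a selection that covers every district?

T3, T4 cover every district at build cost 2 + 15 = 17.
Any cover uses at least 2 transmitter sites; among all covering selections none totals below 17.

17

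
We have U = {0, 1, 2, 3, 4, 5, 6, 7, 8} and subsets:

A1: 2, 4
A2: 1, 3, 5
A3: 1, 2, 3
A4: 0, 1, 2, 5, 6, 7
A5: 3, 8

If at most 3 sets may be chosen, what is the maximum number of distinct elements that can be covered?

Choosing A1, A4, A5 covers {0, 1, 2, 3, 4, 5, 6, 7, 8} — 9 elements.
That is all 9 elements.

9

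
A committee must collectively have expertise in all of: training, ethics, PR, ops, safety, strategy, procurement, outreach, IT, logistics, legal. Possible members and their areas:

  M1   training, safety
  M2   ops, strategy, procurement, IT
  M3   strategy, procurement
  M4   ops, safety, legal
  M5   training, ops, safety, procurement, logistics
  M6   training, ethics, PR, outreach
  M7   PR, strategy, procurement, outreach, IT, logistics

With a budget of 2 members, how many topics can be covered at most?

Choosing M4, M7 covers {PR, ops, safety, strategy, procurement, outreach, IT, logistics, legal} — 9 topics.
No choice of 2 members does better; here training, ethics are left uncovered.

9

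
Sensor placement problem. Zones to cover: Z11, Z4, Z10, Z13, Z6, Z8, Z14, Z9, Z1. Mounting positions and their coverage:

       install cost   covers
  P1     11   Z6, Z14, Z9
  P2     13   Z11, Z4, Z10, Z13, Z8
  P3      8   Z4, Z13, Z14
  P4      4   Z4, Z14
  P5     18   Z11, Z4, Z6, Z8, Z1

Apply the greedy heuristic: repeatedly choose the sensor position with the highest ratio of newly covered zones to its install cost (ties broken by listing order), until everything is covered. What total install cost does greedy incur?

Pick 1: P4 adds 2 new (Z4, Z14) at install cost 4 (ratio 2/4).
Pick 2: P2 adds 4 new (Z11, Z10, Z13, Z8) at install cost 13 (ratio 4/13).
Pick 3: P1 adds 2 new (Z6, Z9) at install cost 11 (ratio 2/11).
Pick 4: P5 adds 1 new (Z1) at install cost 18 (ratio 1/18).
Greedy total install cost: 4 + 13 + 11 + 18 = 46. (The true optimum is 42, so greedy overshoots here.)

46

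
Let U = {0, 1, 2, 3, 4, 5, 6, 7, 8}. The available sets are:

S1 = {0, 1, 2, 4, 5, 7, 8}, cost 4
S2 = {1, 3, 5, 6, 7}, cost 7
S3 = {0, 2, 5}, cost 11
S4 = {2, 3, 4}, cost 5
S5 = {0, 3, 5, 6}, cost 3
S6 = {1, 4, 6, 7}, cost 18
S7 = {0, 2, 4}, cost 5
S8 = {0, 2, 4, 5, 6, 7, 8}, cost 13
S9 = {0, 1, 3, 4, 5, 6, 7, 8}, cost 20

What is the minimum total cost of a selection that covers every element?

7

S1, S5 cover every element at cost 4 + 3 = 7.
Any cover uses at least 2 sets; among all covering selections none totals below 7.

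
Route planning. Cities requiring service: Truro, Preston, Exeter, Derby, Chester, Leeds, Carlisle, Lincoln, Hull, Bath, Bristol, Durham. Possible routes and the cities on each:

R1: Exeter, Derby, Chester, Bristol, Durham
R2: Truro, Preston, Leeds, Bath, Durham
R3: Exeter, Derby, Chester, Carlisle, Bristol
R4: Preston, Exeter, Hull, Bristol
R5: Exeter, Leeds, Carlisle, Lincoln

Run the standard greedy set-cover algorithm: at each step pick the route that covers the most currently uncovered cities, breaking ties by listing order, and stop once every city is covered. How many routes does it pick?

4

Pick 1: R1 covers 5 new cities (Exeter, Derby, Chester, Bristol, Durham).
Pick 2: R2 covers 4 new cities (Truro, Preston, Leeds, Bath).
Pick 3: R5 covers 2 new cities (Carlisle, Lincoln).
Pick 4: R4 covers 1 new cities (Hull).
Greedy uses 4 routes.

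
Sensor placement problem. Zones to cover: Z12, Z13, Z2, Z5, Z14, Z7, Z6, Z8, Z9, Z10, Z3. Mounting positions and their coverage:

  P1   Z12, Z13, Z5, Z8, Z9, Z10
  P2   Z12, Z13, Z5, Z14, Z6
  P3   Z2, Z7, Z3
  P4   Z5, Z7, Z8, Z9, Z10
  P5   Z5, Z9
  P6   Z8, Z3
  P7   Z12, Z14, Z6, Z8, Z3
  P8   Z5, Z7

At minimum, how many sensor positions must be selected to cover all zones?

P1, P2, P3 together cover {Z12, Z13, Z2, Z5, Z14, Z7, Z6, Z8, Z9, Z10, Z3} — every zone.
No 2 of the 8 sensor positions cover everything (all 28 pairs fall short), so 3 is minimum.

3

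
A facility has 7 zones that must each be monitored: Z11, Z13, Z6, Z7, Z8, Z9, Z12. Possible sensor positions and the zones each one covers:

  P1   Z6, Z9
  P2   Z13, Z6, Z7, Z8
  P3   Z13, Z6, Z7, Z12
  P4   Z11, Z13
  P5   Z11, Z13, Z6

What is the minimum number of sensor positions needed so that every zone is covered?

4

P1, P2, P3, P4 together cover {Z11, Z13, Z6, Z7, Z8, Z9, Z12} — every zone.
No 3 of the 5 sensor positions cover everything (all 10 triples fall short), so 4 is minimum.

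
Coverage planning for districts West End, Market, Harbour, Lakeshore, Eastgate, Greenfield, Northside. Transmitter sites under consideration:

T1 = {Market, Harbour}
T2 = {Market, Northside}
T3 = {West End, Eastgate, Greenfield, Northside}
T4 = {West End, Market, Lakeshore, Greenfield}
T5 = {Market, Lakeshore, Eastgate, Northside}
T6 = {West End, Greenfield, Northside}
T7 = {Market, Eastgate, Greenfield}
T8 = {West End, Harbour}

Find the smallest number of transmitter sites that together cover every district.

3

T1, T3, T4 together cover {West End, Market, Harbour, Lakeshore, Eastgate, Greenfield, Northside} — every district.
No 2 of the 8 transmitter sites cover everything (all 28 pairs fall short), so 3 is minimum.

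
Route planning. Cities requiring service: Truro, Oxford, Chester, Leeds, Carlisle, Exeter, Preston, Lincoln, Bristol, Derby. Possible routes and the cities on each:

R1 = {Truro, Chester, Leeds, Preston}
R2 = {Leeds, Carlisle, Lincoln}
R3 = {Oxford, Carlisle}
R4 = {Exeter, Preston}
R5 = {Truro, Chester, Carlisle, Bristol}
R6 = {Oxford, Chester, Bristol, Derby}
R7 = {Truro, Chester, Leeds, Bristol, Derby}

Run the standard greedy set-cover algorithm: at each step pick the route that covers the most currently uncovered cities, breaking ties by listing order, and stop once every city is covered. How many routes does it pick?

4

Pick 1: R7 covers 5 new cities (Truro, Chester, Leeds, Bristol, Derby).
Pick 2: R2 covers 2 new cities (Carlisle, Lincoln).
Pick 3: R4 covers 2 new cities (Exeter, Preston).
Pick 4: R3 covers 1 new cities (Oxford).
Greedy uses 4 routes.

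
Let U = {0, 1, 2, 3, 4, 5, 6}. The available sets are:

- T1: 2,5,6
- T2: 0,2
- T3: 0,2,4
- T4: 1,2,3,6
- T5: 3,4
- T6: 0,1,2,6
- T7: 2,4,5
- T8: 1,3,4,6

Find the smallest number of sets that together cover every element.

T1, T2, T8 together cover {0, 1, 2, 3, 4, 5, 6} — every element.
No 2 of the 8 sets cover everything (all 28 pairs fall short), so 3 is minimum.

3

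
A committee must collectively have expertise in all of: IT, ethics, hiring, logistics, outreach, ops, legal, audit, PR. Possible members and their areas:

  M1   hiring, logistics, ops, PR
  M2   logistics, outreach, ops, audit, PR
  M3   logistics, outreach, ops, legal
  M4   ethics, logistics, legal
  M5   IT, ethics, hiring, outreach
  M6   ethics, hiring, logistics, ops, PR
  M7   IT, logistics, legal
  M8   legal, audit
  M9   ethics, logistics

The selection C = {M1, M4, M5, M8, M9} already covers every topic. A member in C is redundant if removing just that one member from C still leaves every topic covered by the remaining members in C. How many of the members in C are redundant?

Drop M1: ops, PR uncovered — not redundant.
Drop M4: the rest still cover every topic — redundant.
Drop M5: IT, outreach uncovered — not redundant.
Drop M8: audit uncovered — not redundant.
Drop M9: the rest still cover every topic — redundant.
2 redundant: M4, M9.

2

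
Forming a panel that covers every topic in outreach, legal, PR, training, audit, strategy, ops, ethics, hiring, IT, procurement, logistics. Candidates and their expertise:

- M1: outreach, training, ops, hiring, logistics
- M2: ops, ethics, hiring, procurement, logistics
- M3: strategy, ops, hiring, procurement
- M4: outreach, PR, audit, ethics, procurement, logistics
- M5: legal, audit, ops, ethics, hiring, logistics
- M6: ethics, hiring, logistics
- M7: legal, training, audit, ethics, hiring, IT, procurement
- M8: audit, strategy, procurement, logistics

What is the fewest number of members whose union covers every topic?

M3, M4, M7 together cover {outreach, legal, PR, training, audit, strategy, ops, ethics, hiring, IT, procurement, logistics} — every topic.
No 2 of the 8 members cover everything (all 28 pairs fall short), so 3 is minimum.
Greedy (largest uncovered first) would take M7, M1, M3, M4 — 4 members — but 3 suffice.

3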